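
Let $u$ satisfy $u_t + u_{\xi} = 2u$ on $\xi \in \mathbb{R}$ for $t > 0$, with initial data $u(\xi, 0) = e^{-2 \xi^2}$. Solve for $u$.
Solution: Substitute $u = e^{2t}w$, i.e. $w = e^{-2t}u$.
By the product rule, $u_t = e^{2t}(w_t + 2w)$, $u_{\xi} = e^{2t}w_{\xi}$.
Substituting into the PDE and dividing by $e^{2t}$: $w_t + 2w + w_{\xi} = 2w$.
The lower-order terms cancel, leaving the standard advection equation $w_t + w_{\xi} = 0$.
Initial data for $w$: $w(\xi,0) = u(\xi,0) = e^{-2 \xi^2}$.
Solve for $w$:
  By method of characteristics (waves move right with speed 1):
  Along characteristics $\xi - t =$ const, $w$ is constant, so $w(\xi,t) = f(\xi - t)$ with $f = w( \cdot , 0)$.
Hence $w(\xi,t) = e^{-2 (-t + \xi)^2}$.
Transform back: $u(\xi,t) = e^{2t}w(\xi,t)$.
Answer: $u(\xi, t) = e^{2 t} e^{-2 (\xi - t)^2}$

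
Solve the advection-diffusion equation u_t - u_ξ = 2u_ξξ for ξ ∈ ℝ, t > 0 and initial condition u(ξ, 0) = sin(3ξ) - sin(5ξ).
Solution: Moving frame: η = ξ + t, σ = t, u = w(η,σ), so u_t = w_σ + w_η and u_ξξ = w_ηη.
Hence u_t - u_ξ = w_σ and the PDE becomes the heat equation w_σ = 2w_ηη on η ∈ ℝ.
Initial data: w(η,0) = u(η,0) = sin(3η) - sin(5η). Each mode sin(nη) decays as exp(-2n²σ) on ℝ, so w(η,σ) = Σ c_n exp(-2n²σ) sin(nη) with c_3=1, c_5=-1: w(η,σ) = exp(-18σ)sin(3η) - exp(-50σ)sin(5η).
Substituting back: u(ξ,t) = w(ξ + t, t).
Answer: u(ξ, t) = exp(-18t)sin(3t + 3ξ) - exp(-50t)sin(5t + 5ξ)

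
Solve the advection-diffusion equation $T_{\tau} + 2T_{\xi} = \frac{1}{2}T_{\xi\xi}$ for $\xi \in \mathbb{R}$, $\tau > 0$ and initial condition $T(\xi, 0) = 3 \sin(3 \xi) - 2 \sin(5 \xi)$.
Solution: Change to a moving frame: let $\eta = \xi - 2\tau$, $\sigma = \tau$ and write $T(\xi,\tau) = u(\eta,\sigma)$.
By the chain rule $T_{\tau} = u_{\sigma} - 2u_{\eta}$, $T_{\xi} = u_{\eta}$, $T_{\xi\xi} = u_{\eta\eta}$.
Then $T_{\tau} + 2T_{\xi} = u_{\sigma}$: the advection term cancels and the PDE becomes the heat equation $u_{\sigma} = \frac{1}{2}u_{\eta\eta}$ on $\eta \in \mathbb{R}$.
Initial data: $u(\eta,0) = T(\eta,0) = 3 \sin(3 \eta) - 2 \sin(5 \eta)$.
On $\eta \in \mathbb{R}$ each mode satisfies $(\sin(n\eta))'' = -n^2 \sin(n\eta)$, so $e^{-n^2\sigma/2} \sin(n\eta)$ solves the heat equation; by superposition $u(\eta,\sigma) = \sum c_n e^{-n^2\sigma/2} \sin(n\eta)$.
Reading off the coefficients: $c_3=3, c_5=-2$, so $u(\eta,\sigma) = 3 e^{-9 \sigma/2} \sin(3 \eta) - 2 e^{-25 \sigma/2} \sin(5 \eta)$.
Substituting back $\eta = \xi - 2\tau$, $\sigma = \tau$: $T(\xi,\tau) = u(\xi - 2\tau, \tau)$.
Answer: $T(\xi, \tau) = -3 e^{-9 \tau/2} \sin(6 \tau - 3 \xi) + 2 e^{-25 \tau/2} \sin(10 \tau - 5 \xi)$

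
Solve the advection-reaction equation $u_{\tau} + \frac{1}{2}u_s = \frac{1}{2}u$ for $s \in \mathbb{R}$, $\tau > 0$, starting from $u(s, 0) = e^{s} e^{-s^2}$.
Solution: Substitute $u = e^{s}w$.
Then $u_s = e^{s}(w_s + w)$, $u_{\tau} = e^{s}w_{\tau}$; substituting and dividing by $e^{s}$, the lower-order terms cancel: $w_{\tau} + \frac{1}{2}w_s = 0$ (standard advection equation).
Data for $w$: $w(s,0) = e^{-s}u(s,0) = e^{-s^2}$.
By characteristics ($ds/d\tau = 1/2$), $w(s,\tau) = f(s - \frac{1}{2}\tau)$ with $f = w( \cdot , 0)$.
So $w(s,\tau) = e^{-(s - \tau/2)^2}$, and $u(s,\tau) = e^{s}w(s,\tau)$.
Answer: $u(s, \tau) = e^{s} e^{-(-\tau/2 + s)^2}$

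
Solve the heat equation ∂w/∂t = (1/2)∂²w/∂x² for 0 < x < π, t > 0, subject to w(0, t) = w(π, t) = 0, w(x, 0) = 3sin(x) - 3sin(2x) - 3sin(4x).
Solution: Separating variables: w = Σ c_n exp(-n²t/2) sin(nx). From w(x,0) = 3sin(x) - 3sin(2x) - 3sin(4x): c_1=3, c_2=-3, c_4=-3.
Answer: w(x, t) = -3exp(-2t)sin(2x) - 3exp(-8t)sin(4x) + 3exp(-t/2)sin(x)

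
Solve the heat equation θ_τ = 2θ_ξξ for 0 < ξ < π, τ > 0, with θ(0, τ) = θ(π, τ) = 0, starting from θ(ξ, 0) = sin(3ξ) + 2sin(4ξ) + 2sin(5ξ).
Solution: Separating variables: θ = Σ c_n exp(-2n²τ) sin(nξ). From θ(ξ,0) = sin(3ξ) + 2sin(4ξ) + 2sin(5ξ): c_3=1, c_4=2, c_5=2.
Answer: θ(ξ, τ) = exp(-18τ)sin(3ξ) + 2exp(-32τ)sin(4ξ) + 2exp(-50τ)sin(5ξ)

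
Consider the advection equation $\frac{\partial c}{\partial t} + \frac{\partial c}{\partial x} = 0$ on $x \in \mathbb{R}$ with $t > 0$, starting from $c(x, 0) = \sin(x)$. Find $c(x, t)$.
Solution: By characteristics ($dx/dt = 1$), $c(x,t) = f(x - t)$ with $f = c( \cdot , 0)$.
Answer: $c(x, t) = - \sin(t - x)$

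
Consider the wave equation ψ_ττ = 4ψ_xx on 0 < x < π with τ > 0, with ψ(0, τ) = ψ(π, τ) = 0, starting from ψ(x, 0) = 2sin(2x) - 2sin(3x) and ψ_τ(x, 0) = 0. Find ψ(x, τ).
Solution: Separating variables: ψ = Σ [A_n cos(ω_n τ) + B_n sin(ω_n τ)] sin(nx), ω_n = 2n. From ICs: A_2=2, A_3=-2.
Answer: ψ(x, τ) = 2sin(2x)cos(4τ) - 2sin(3x)cos(6τ)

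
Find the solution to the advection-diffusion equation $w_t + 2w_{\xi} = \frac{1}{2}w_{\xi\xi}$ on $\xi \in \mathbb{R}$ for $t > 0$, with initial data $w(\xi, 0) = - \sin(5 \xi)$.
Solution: Moving frame: $\eta = \xi - 2t$, $\sigma = t$, $w = u(\eta,\sigma)$, so $w_t = u_{\sigma} - 2u_{\eta}$ and $w_{\xi\xi} = u_{\eta\eta}$.
Hence $w_t + 2w_{\xi} = u_{\sigma}$ and the PDE becomes the heat equation $u_{\sigma} = \frac{1}{2}u_{\eta\eta}$ on $\eta \in \mathbb{R}$.
Initial data: $u(\eta,0) = w(\eta,0) = - \sin(5 \eta)$. Each mode $\sin(n\eta)$ decays as $e^{-n^2\sigma/2}$ on $\mathbb{R}$, so $u(\eta,\sigma) = \sum c_n e^{-n^2\sigma/2} \sin(n\eta)$ with $c_5=-1$: $u(\eta,\sigma) = - e^{-25 \sigma/2} \sin(5 \eta)$.
Substituting back: $w(\xi,t) = u(\xi - 2t, t)$.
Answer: $w(\xi, t) = - e^{-25 t/2} \sin(5 \xi - 10 t)$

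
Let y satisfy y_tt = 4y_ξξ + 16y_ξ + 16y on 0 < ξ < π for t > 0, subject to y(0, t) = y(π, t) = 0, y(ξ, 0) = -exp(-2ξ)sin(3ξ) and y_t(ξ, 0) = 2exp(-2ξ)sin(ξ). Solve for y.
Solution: Substitute y = exp(-2ξ)u.
Then y_ξ = exp(-2ξ)(u_ξ - 2u), y_ξξ = exp(-2ξ)(u_ξξ - 4u_ξ + 4u), y_tt = exp(-2ξ)u_tt; substituting and dividing by exp(-2ξ), the lower-order terms cancel: u_tt = 4u_ξξ (standard wave equation).
Data for u: u(ξ,0) = exp(2ξ)y(ξ,0) = -sin(3ξ); u_t(ξ,0) = exp(2ξ)y_t(ξ,0) = 2sin(ξ). The boundary conditions carry over: u(0,t) = u(π,t) = 0.
Separating variables: u = Σ [A_n cos(ω_n t) + B_n sin(ω_n t)] sin(nξ), ω_n = 2n. From ICs (B_n = velocity coefficient / ω_n): A_3=-1, B_1=1.
So u(ξ,t) = sin(2t)sin(ξ) - sin(3ξ)cos(6t), and y(ξ,t) = exp(-2ξ)u(ξ,t).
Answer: y(ξ, t) = exp(-2ξ)sin(2t)sin(ξ) - exp(-2ξ)sin(3ξ)cos(6t)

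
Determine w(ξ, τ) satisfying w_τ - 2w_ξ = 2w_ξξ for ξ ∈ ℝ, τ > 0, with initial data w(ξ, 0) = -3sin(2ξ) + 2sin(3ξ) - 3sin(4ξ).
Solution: Change to a moving frame: let η = ξ + 2τ, σ = τ and write w(ξ,τ) = u(η,σ).
By the chain rule w_τ = u_σ + 2u_η, w_ξ = u_η, w_ξξ = u_ηη.
Then w_τ - 2w_ξ = u_σ: the advection term cancels and the PDE becomes the heat equation u_σ = 2u_ηη on η ∈ ℝ.
Initial data: u(η,0) = w(η,0) = -3sin(2η) + 2sin(3η) - 3sin(4η).
On η ∈ ℝ each mode satisfies (sin(nη))″ = -n² sin(nη), so exp(-2n²σ) sin(nη) solves the heat equation; by superposition u(η,σ) = Σ c_n exp(-2n²σ) sin(nη).
Reading off the coefficients: c_2=-3, c_3=2, c_4=-3, so u(η,σ) = -3exp(-8σ)sin(2η) + 2exp(-18σ)sin(3η) - 3exp(-32σ)sin(4η).
Substituting back η = ξ + 2τ, σ = τ: w(ξ,τ) = u(ξ + 2τ, τ).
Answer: w(ξ, τ) = -3exp(-8τ)sin(2ξ + 4τ) + 2exp(-18τ)sin(3ξ + 6τ) - 3exp(-32τ)sin(4ξ + 8τ)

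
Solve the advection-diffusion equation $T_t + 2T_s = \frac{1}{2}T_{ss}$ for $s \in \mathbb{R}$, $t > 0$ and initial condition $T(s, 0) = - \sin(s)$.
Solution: Change to a moving frame: let $\eta = s - 2t$, $\sigma = t$ and write $T(s,t) = u(\eta,\sigma)$.
By the chain rule $T_t = u_{\sigma} - 2u_{\eta}$, $T_s = u_{\eta}$, $T_{ss} = u_{\eta\eta}$.
Then $T_t + 2T_s = u_{\sigma}$: the advection term cancels and the PDE becomes the heat equation $u_{\sigma} = \frac{1}{2}u_{\eta\eta}$ on $\eta \in \mathbb{R}$.
Initial data: $u(\eta,0) = T(\eta,0) = - \sin(\eta)$.
On $\eta \in \mathbb{R}$ each mode satisfies $(\sin(n\eta))'' = -n^2 \sin(n\eta)$, so $e^{-n^2\sigma/2} \sin(n\eta)$ solves the heat equation; by superposition $u(\eta,\sigma) = \sum c_n e^{-n^2\sigma/2} \sin(n\eta)$.
Reading off the coefficients: $c_1=-1$, so $u(\eta,\sigma) = - e^{-\sigma/2} \sin(\eta)$.
Substituting back $\eta = s - 2t$, $\sigma = t$: $T(s,t) = u(s - 2t, t)$.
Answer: $T(s, t) = - e^{-t/2} \sin(s - 2 t)$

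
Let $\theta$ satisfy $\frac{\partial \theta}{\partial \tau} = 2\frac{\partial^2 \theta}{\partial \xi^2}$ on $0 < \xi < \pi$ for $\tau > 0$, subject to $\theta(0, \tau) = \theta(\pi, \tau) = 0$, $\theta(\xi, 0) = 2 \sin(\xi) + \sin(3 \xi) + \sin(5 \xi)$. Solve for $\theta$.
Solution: Separating variables: $\theta = \sum c_n e^{-2n^2\tau} \sin(n\xi)$. From $\theta(\xi,0) = 2 \sin(\xi) + \sin(3 \xi) + \sin(5 \xi)$: $c_1=2, c_3=1, c_5=1$.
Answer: $\theta(\xi, \tau) = 2 e^{-2 \tau} \sin(\xi) + e^{-18 \tau} \sin(3 \xi) + e^{-50 \tau} \sin(5 \xi)$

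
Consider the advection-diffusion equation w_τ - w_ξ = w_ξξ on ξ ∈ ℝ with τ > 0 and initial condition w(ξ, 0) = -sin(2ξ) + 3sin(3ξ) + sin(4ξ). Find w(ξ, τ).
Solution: Change to a moving frame: let η = ξ + τ, σ = τ and write w(ξ,τ) = u(η,σ).
By the chain rule w_τ = u_σ + u_η, w_ξ = u_η, w_ξξ = u_ηη.
Then w_τ - w_ξ = u_σ: the advection term cancels and the PDE becomes the heat equation u_σ = u_ηη on η ∈ ℝ.
Initial data: u(η,0) = w(η,0) = -sin(2η) + 3sin(3η) + sin(4η).
On η ∈ ℝ each mode satisfies (sin(nη))″ = -n² sin(nη), so exp(-n²σ) sin(nη) solves the heat equation; by superposition u(η,σ) = Σ c_n exp(-n²σ) sin(nη).
Reading off the coefficients: c_2=-1, c_3=3, c_4=1, so u(η,σ) = -exp(-4σ)sin(2η) + 3exp(-9σ)sin(3η) + exp(-16σ)sin(4η).
Substituting back η = ξ + τ, σ = τ: w(ξ,τ) = u(ξ + τ, τ).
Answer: w(ξ, τ) = -exp(-4τ)sin(2ξ + 2τ) + 3exp(-9τ)sin(3ξ + 3τ) + exp(-16τ)sin(4ξ + 4τ)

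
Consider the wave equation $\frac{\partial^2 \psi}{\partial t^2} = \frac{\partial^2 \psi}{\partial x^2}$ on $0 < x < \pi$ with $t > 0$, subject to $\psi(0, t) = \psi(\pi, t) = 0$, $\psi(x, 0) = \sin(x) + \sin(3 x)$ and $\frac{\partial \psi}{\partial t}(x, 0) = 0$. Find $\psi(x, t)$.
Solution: Separating variables: $\psi = \sum [A_n \cos(\omega_n t) + B_n \sin(\omega_n t)] \sin(nx)$, $\omega_n = n$. From ICs: $A_1=1, A_3=1$.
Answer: $\psi(x, t) = \sin(x) \cos(t) + \sin(3 x) \cos(3 t)$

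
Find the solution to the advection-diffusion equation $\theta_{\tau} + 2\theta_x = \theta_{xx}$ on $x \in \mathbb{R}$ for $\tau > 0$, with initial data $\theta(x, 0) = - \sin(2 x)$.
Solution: Moving frame: $\eta = x - 2\tau$, $\sigma = \tau$, $\theta = u(\eta,\sigma)$, so $\theta_{\tau} = u_{\sigma} - 2u_{\eta}$ and $\theta_{xx} = u_{\eta\eta}$.
Hence $\theta_{\tau} + 2\theta_x = u_{\sigma}$ and the PDE becomes the heat equation $u_{\sigma} = u_{\eta\eta}$ on $\eta \in \mathbb{R}$.
Initial data: $u(\eta,0) = \theta(\eta,0) = - \sin(2 \eta)$. Each mode $\sin(n\eta)$ decays as $e^{-n^2\sigma}$ on $\mathbb{R}$, so $u(\eta,\sigma) = \sum c_n e^{-n^2\sigma} \sin(n\eta)$ with $c_2=-1$: $u(\eta,\sigma) = - e^{-4 \sigma} \sin(2 \eta)$.
Substituting back: $\theta(x,\tau) = u(x - 2\tau, \tau)$.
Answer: $\theta(x, \tau) = e^{-4 \tau} \sin(4 \tau - 2 x)$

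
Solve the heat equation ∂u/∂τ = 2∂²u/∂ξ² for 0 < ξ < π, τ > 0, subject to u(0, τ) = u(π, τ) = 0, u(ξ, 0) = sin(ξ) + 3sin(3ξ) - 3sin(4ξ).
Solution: Separating variables: u = Σ c_n exp(-2n²τ) sin(nξ). From u(ξ,0) = sin(ξ) + 3sin(3ξ) - 3sin(4ξ): c_1=1, c_3=3, c_4=-3.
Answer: u(ξ, τ) = exp(-2τ)sin(ξ) + 3exp(-18τ)sin(3ξ) - 3exp(-32τ)sin(4ξ)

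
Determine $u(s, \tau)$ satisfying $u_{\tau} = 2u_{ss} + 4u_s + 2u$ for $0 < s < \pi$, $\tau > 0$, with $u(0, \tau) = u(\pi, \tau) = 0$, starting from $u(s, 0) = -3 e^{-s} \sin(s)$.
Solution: Substitute $u = e^{-s}w$.
Then $u_s = e^{-s}(w_s - w)$, $u_{ss} = e^{-s}(w_{ss} - 2w_s + w)$, $u_{\tau} = e^{-s}w_{\tau}$; substituting and dividing by $e^{-s}$, the lower-order terms cancel: $w_{\tau} = 2w_{ss}$ (standard heat equation).
Data for $w$: $w(s,0) = e^{s}u(s,0) = -3 \sin(s)$. The boundary conditions carry over: $w(0,\tau) = w(\pi,\tau) = 0$.
Separating variables: $w = \sum c_n e^{-2n^2\tau} \sin(ns)$. From $w(s,0) = -3 \sin(s)$: $c_1=-3$.
So $w(s,\tau) = -3 e^{-2 \tau} \sin(s)$, and $u(s,\tau) = e^{-s}w(s,\tau)$.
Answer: $u(s, \tau) = -3 e^{-2 \tau} e^{-s} \sin(s)$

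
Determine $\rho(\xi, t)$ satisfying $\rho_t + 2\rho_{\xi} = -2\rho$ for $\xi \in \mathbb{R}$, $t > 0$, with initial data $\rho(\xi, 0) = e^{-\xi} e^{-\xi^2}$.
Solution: Substitute $\rho = e^{-\xi}u$.
Then $\rho_{\xi} = e^{-\xi}(u_{\xi} - u)$, $\rho_t = e^{-\xi}u_t$; substituting and dividing by $e^{-\xi}$, the lower-order terms cancel: $u_t + 2u_{\xi} = 0$ (standard advection equation).
Data for $u$: $u(\xi,0) = e^{\xi}\rho(\xi,0) = e^{-\xi^2}$.
By characteristics ($d\xi/dt = 2$), $u(\xi,t) = f(\xi - 2t)$ with $f = u( \cdot , 0)$.
So $u(\xi,t) = e^{-(-2 t + \xi)^2}$, and $\rho(\xi,t) = e^{-\xi}u(\xi,t)$.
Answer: $\rho(\xi, t) = e^{-\xi} e^{-(\xi - 2 t)^2}$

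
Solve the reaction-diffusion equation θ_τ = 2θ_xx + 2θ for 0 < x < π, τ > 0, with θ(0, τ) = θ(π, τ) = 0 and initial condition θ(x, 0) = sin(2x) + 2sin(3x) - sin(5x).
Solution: Substitute θ = exp(2τ)u.
Then θ_τ = exp(2τ)(u_τ + 2u), θ_xx = exp(2τ)u_xx; substituting and dividing by exp(2τ), the lower-order terms cancel: u_τ = 2u_xx (standard heat equation).
Data for u: u(x,0) = θ(x,0) = sin(2x) + 2sin(3x) - sin(5x). The boundary conditions carry over: u(0,τ) = u(π,τ) = 0.
Separating variables: u = Σ c_n exp(-2n²τ) sin(nx). From u(x,0) = sin(2x) + 2sin(3x) - sin(5x): c_2=1, c_3=2, c_5=-1.
So u(x,τ) = exp(-8τ)sin(2x) + 2exp(-18τ)sin(3x) - exp(-50τ)sin(5x), and θ(x,τ) = exp(2τ)u(x,τ).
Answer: θ(x, τ) = exp(-6τ)sin(2x) + 2exp(-16τ)sin(3x) - exp(-48τ)sin(5x)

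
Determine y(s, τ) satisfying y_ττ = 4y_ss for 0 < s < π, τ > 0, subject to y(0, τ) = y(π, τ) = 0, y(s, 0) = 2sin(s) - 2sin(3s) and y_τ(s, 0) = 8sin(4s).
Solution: Using separation of variables y = X(s)T(τ):
Eigenfunctions: sin(ns), n = 1, 2, 3, ...
General solution: y(s, τ) = Σ [A_n cos(2n τ) + B_n sin(2n τ)] sin(ns)
From y(s,0) = 2sin(s) - 2sin(3s): A_1=2, A_3=-2. From y_τ(s,0) = 8sin(4s), using y_τ(s,0) = Σ ω_n B_n sin(ns) with ω_n = 2n: B_4 = 8/8 = 1.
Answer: y(s, τ) = 2sin(s)cos(2τ) - 2sin(3s)cos(6τ) + sin(4s)sin(8τ)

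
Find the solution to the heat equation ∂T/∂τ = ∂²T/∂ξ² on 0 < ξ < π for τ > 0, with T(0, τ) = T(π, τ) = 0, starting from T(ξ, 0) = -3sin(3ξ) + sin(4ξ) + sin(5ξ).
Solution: Separating variables: T = Σ c_n exp(-n²τ) sin(nξ). From T(ξ,0) = -3sin(3ξ) + sin(4ξ) + sin(5ξ): c_3=-3, c_4=1, c_5=1.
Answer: T(ξ, τ) = -3exp(-9τ)sin(3ξ) + exp(-16τ)sin(4ξ) + exp(-25τ)sin(5ξ)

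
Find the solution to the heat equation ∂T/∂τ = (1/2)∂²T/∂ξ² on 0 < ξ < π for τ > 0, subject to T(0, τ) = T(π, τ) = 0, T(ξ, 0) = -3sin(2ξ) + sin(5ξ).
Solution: Using separation of variables T = X(ξ)G(τ):
Eigenfunctions: sin(nξ), n = 1, 2, 3, ...
General solution: T(ξ, τ) = Σ c_n sin(nξ) exp(-n² τ/2)
Matching T(ξ,0) = -3sin(2ξ) + sin(5ξ) term by term: c_2=-3, c_5=1.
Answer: T(ξ, τ) = -3exp(-2τ)sin(2ξ) + exp(-25τ/2)sin(5ξ)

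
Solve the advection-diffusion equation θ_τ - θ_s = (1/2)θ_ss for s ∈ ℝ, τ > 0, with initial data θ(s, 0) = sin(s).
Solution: Change to a moving frame: let η = s + τ, σ = τ and write θ(s,τ) = u(η,σ).
By the chain rule θ_τ = u_σ + u_η, θ_s = u_η, θ_ss = u_ηη.
Then θ_τ - θ_s = u_σ: the advection term cancels and the PDE becomes the heat equation u_σ = (1/2)u_ηη on η ∈ ℝ.
Initial data: u(η,0) = θ(η,0) = sin(η).
On η ∈ ℝ each mode satisfies (sin(nη))″ = -n² sin(nη), so exp(-n²σ/2) sin(nη) solves the heat equation; by superposition u(η,σ) = Σ c_n exp(-n²σ/2) sin(nη).
Reading off the coefficients: c_1=1, so u(η,σ) = exp(-σ/2)sin(η).
Substituting back η = s + τ, σ = τ: θ(s,τ) = u(s + τ, τ).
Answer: θ(s, τ) = exp(-τ/2)sin(s + τ)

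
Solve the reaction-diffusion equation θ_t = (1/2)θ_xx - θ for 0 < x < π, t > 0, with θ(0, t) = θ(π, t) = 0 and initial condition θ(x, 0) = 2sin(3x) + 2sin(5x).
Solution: Substitute θ = exp(-t)u.
Then θ_t = exp(-t)(u_t - u), θ_xx = exp(-t)u_xx; substituting and dividing by exp(-t), the lower-order terms cancel: u_t = (1/2)u_xx (standard heat equation).
Data for u: u(x,0) = θ(x,0) = 2sin(3x) + 2sin(5x). The boundary conditions carry over: u(0,t) = u(π,t) = 0.
Separating variables: u = Σ c_n exp(-n²t/2) sin(nx). From u(x,0) = 2sin(3x) + 2sin(5x): c_3=2, c_5=2.
So u(x,t) = 2exp(-9t/2)sin(3x) + 2exp(-25t/2)sin(5x), and θ(x,t) = exp(-t)u(x,t).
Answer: θ(x, t) = 2exp(-11t/2)sin(3x) + 2exp(-27t/2)sin(5x)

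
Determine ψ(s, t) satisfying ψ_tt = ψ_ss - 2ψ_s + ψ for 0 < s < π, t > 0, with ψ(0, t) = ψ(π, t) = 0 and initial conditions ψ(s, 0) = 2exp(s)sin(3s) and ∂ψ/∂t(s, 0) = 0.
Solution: Substitute ψ = exp(s)u, i.e. u = exp(-s)ψ.
By the product rule, ψ_s = exp(s)(u_s + u), ψ_ss = exp(s)(u_ss + 2u_s + u), ψ_tt = exp(s)u_tt.
Substituting into the PDE and dividing by exp(s): u_tt = (u_ss + 2u_s + u) - 2(u_s + u) + u.
The lower-order terms cancel, leaving the standard wave equation u_tt = u_ss.
Initial data for u: u(s,0) = exp(-s)ψ(s,0) = 2sin(3s); u_t(s,0) = exp(-s)ψ_t(s,0) = 0. The boundary conditions carry over: u(0,t) = u(π,t) = 0.
Solve for u:
  Using separation of variables u = X(s)T(t):
  Eigenfunctions: sin(ns), n = 1, 2, 3, ...
  General solution: u(s, t) = Σ [A_n cos(n t) + B_n sin(n t)] sin(ns)
  From u(s,0) = 2sin(3s): A_3=2. From u_t(s,0) = 0: all B_n = 0.
Hence u(s,t) = 2sin(3s)cos(3t).
Transform back: ψ(s,t) = exp(s)u(s,t).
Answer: ψ(s, t) = 2exp(s)sin(3s)cos(3t)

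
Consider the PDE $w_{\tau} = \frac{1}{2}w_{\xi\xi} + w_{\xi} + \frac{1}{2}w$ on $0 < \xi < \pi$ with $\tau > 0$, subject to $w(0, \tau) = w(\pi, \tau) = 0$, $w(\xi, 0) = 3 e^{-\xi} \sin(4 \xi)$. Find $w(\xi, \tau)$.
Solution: Substitute $w = e^{-\xi}u$, i.e. $u = e^{\xi}w$.
By the product rule, $w_{\xi} = e^{-\xi}(u_{\xi} - u)$, $w_{\xi\xi} = e^{-\xi}(u_{\xi\xi} - 2u_{\xi} + u)$, $w_{\tau} = e^{-\xi}u_{\tau}$.
Substituting into the PDE and dividing by $e^{-\xi}$: $u_{\tau} = \frac{1}{2}(u_{\xi\xi} - 2u_{\xi} + u) + (u_{\xi} - u) + \frac{1}{2}u$.
The lower-order terms cancel, leaving the standard heat equation $u_{\tau} = \frac{1}{2}u_{\xi\xi}$.
Initial data for $u$: $u(\xi,0) = e^{\xi}w(\xi,0) = 3 \sin(4 \xi)$. The boundary conditions carry over: $u(0,\tau) = u(\pi,\tau) = 0$.
Solve for $u$:
  Using separation of variables $u = X(\xi)T(\tau)$:
  Eigenfunctions: $\sin(n\xi)$, $n = 1, 2, 3, \ldots$
  General solution: $u(\xi, \tau) = \sum c_n \sin(n\xi) e^{-n^2 \tau/2}$
  Matching $u(\xi,0) = 3 \sin(4 \xi)$ term by term: $c_4=3$.
Hence $u(\xi,\tau) = 3 e^{-8 \tau} \sin(4 \xi)$.
Transform back: $w(\xi,\tau) = e^{-\xi}u(\xi,\tau)$.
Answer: $w(\xi, \tau) = 3 e^{-8 \tau} e^{-\xi} \sin(4 \xi)$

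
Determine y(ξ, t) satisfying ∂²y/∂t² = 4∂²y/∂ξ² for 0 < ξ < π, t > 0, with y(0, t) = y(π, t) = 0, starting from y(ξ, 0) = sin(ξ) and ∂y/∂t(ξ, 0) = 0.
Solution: Using separation of variables y = X(ξ)T(t):
Eigenfunctions: sin(nξ), n = 1, 2, 3, ...
General solution: y(ξ, t) = Σ [A_n cos(2n t) + B_n sin(2n t)] sin(nξ)
From y(ξ,0) = sin(ξ): A_1=1. From y_t(ξ,0) = 0: all B_n = 0.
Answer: y(ξ, t) = sin(ξ)cos(2t)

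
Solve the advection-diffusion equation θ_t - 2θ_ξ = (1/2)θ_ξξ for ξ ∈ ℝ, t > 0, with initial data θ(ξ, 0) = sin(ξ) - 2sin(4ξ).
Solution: Moving frame: η = ξ + 2t, σ = t, θ = u(η,σ), so θ_t = u_σ + 2u_η and θ_ξξ = u_ηη.
Hence θ_t - 2θ_ξ = u_σ and the PDE becomes the heat equation u_σ = (1/2)u_ηη on η ∈ ℝ.
Initial data: u(η,0) = θ(η,0) = sin(η) - 2sin(4η). Each mode sin(nη) decays as exp(-n²σ/2) on ℝ, so u(η,σ) = Σ c_n exp(-n²σ/2) sin(nη) with c_1=1, c_4=-2: u(η,σ) = -2exp(-8σ)sin(4η) + exp(-σ/2)sin(η).
Substituting back: θ(ξ,t) = u(ξ + 2t, t).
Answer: θ(ξ, t) = -2exp(-8t)sin(8t + 4ξ) + exp(-t/2)sin(2t + ξ)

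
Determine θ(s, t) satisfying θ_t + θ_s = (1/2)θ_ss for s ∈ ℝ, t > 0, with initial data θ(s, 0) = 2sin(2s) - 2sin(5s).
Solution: Moving frame: η = s - t, σ = t, θ = u(η,σ), so θ_t = u_σ - u_η and θ_ss = u_ηη.
Hence θ_t + θ_s = u_σ and the PDE becomes the heat equation u_σ = (1/2)u_ηη on η ∈ ℝ.
Initial data: u(η,0) = θ(η,0) = 2sin(2η) - 2sin(5η). Each mode sin(nη) decays as exp(-n²σ/2) on ℝ, so u(η,σ) = Σ c_n exp(-n²σ/2) sin(nη) with c_2=2, c_5=-2: u(η,σ) = 2exp(-2σ)sin(2η) - 2exp(-25σ/2)sin(5η).
Substituting back: θ(s,t) = u(s - t, t).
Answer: θ(s, t) = 2exp(-2t)sin(2s - 2t) - 2exp(-25t/2)sin(5s - 5t)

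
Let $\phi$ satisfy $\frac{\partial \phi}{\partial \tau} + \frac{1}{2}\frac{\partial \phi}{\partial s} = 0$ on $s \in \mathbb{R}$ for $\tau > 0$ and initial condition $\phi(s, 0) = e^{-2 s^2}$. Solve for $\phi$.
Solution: By characteristics ($ds/d\tau = 1/2$), $\phi(s,\tau) = f(s - \frac{1}{2}\tau)$ with $f = \phi( \cdot , 0)$.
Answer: $\phi(s, \tau) = e^{-2 (-\tau/2 + s)^2}$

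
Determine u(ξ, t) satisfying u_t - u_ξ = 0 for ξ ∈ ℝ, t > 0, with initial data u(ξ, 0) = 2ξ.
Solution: By method of characteristics (waves move left with speed 1):
Along characteristics ξ + t = const, u is constant, so u(ξ,t) = f(ξ + t) with f = u(·, 0).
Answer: u(ξ, t) = 2t + 2ξ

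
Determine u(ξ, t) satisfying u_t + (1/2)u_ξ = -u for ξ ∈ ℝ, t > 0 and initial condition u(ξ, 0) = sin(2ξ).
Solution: Substitute u = exp(-t)w.
Then u_t = exp(-t)(w_t - w), u_ξ = exp(-t)w_ξ; substituting and dividing by exp(-t), the lower-order terms cancel: w_t + (1/2)w_ξ = 0 (standard advection equation).
Data for w: w(ξ,0) = u(ξ,0) = sin(2ξ).
By characteristics (dξ/dt = 1/2), w(ξ,t) = f(ξ - (1/2)t) with f = w(·, 0).
So w(ξ,t) = -sin(t - 2ξ), and u(ξ,t) = exp(-t)w(ξ,t).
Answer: u(ξ, t) = -exp(-t)sin(t - 2ξ)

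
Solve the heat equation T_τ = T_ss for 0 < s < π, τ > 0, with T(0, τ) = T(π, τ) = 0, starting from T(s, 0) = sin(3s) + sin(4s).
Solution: Separating variables: T = Σ c_n exp(-n²τ) sin(ns). From T(s,0) = sin(3s) + sin(4s): c_3=1, c_4=1.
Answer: T(s, τ) = exp(-9τ)sin(3s) + exp(-16τ)sin(4s)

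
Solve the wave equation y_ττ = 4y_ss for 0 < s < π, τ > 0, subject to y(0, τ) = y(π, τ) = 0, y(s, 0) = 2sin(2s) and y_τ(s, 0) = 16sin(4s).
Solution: Using separation of variables y = X(s)T(τ):
Eigenfunctions: sin(ns), n = 1, 2, 3, ...
General solution: y(s, τ) = Σ [A_n cos(2n τ) + B_n sin(2n τ)] sin(ns)
From y(s,0) = 2sin(2s): A_2=2. From y_τ(s,0) = 16sin(4s), using y_τ(s,0) = Σ ω_n B_n sin(ns) with ω_n = 2n: B_4 = 16/8 = 2.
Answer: y(s, τ) = 2sin(2s)cos(4τ) + 2sin(4s)sin(8τ)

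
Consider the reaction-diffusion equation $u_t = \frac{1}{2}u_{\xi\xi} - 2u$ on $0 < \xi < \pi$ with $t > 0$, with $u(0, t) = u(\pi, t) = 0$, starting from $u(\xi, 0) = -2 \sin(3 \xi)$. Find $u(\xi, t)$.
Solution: Substitute $u = e^{-2t}w$.
Then $u_t = e^{-2t}(w_t - 2w)$, $u_{\xi\xi} = e^{-2t}w_{\xi\xi}$; substituting and dividing by $e^{-2t}$, the lower-order terms cancel: $w_t = \frac{1}{2}w_{\xi\xi}$ (standard heat equation).
Data for $w$: $w(\xi,0) = u(\xi,0) = -2 \sin(3 \xi)$. The boundary conditions carry over: $w(0,t) = w(\pi,t) = 0$.
Separating variables: $w = \sum c_n e^{-n^2t/2} \sin(n\xi)$. From $w(\xi,0) = -2 \sin(3 \xi)$: $c_3=-2$.
So $w(\xi,t) = -2 e^{-9 t/2} \sin(3 \xi)$, and $u(\xi,t) = e^{-2t}w(\xi,t)$.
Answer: $u(\xi, t) = -2 e^{-13 t/2} \sin(3 \xi)$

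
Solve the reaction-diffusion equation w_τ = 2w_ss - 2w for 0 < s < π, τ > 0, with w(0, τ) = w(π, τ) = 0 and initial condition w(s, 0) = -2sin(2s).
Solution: Substitute w = exp(-2τ)u, i.e. u = exp(2τ)w.
By the product rule, w_τ = exp(-2τ)(u_τ - 2u), w_ss = exp(-2τ)u_ss.
Substituting into the PDE and dividing by exp(-2τ): u_τ - 2u = 2u_ss - 2u.
The lower-order terms cancel, leaving the standard heat equation u_τ = 2u_ss.
Initial data for u: u(s,0) = w(s,0) = -2sin(2s). The boundary conditions carry over: u(0,τ) = u(π,τ) = 0.
Solve for u:
  Using separation of variables u = X(s)T(τ):
  Eigenfunctions: sin(ns), n = 1, 2, 3, ...
  General solution: u(s, τ) = Σ c_n sin(ns) exp(-2n² τ)
  Matching u(s,0) = -2sin(2s) term by term: c_2=-2.
Hence u(s,τ) = -2exp(-8τ)sin(2s).
Transform back: w(s,τ) = exp(-2τ)u(s,τ).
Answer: w(s, τ) = -2exp(-10τ)sin(2s)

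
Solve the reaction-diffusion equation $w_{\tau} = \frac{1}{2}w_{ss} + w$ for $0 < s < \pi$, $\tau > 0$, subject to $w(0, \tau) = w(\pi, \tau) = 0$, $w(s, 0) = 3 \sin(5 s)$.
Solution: Substitute $w = e^{\tau}u$, i.e. $u = e^{-\tau}w$.
By the product rule, $w_{\tau} = e^{\tau}(u_{\tau} + u)$, $w_{ss} = e^{\tau}u_{ss}$.
Substituting into the PDE and dividing by $e^{\tau}$: $u_{\tau} + u = \frac{1}{2}u_{ss} + u$.
The lower-order terms cancel, leaving the standard heat equation $u_{\tau} = \frac{1}{2}u_{ss}$.
Initial data for $u$: $u(s,0) = w(s,0) = 3 \sin(5 s)$. The boundary conditions carry over: $u(0,\tau) = u(\pi,\tau) = 0$.
Solve for $u$:
  Using separation of variables $u = X(s)T(\tau)$:
  Eigenfunctions: $\sin(ns)$, $n = 1, 2, 3, \ldots$
  General solution: $u(s, \tau) = \sum c_n \sin(ns) e^{-n^2 \tau/2}$
  Matching $u(s,0) = 3 \sin(5 s)$ term by term: $c_5=3$.
Hence $u(s,\tau) = 3 e^{-25 \tau/2} \sin(5 s)$.
Transform back: $w(s,\tau) = e^{\tau}u(s,\tau)$.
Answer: $w(s, \tau) = 3 e^{-23 \tau/2} \sin(5 s)$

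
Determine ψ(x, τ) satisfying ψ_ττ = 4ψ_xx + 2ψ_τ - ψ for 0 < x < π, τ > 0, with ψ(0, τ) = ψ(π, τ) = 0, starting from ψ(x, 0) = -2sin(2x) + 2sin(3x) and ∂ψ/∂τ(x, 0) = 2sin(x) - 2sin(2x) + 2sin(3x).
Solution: Substitute ψ = exp(τ)u, i.e. u = exp(-τ)ψ.
By the product rule, ψ_τ = exp(τ)(u_τ + u), ψ_ττ = exp(τ)(u_ττ + 2u_τ + u), ψ_xx = exp(τ)u_xx.
Substituting into the PDE and dividing by exp(τ): u_ττ + 2u_τ + u = 4u_xx + 2(u_τ + u) - u.
The lower-order terms cancel, leaving the standard wave equation u_ττ = 4u_xx.
Initial data for u: u(x,0) = ψ(x,0) = -2sin(2x) + 2sin(3x); u_τ(x,0) = ψ_τ(x,0) - ψ(x,0) = 2sin(x). The boundary conditions carry over: u(0,τ) = u(π,τ) = 0.
Solve for u:
  Using separation of variables u = X(x)T(τ):
  Eigenfunctions: sin(nx), n = 1, 2, 3, ...
  General solution: u(x, τ) = Σ [A_n cos(2n τ) + B_n sin(2n τ)] sin(nx)
  From u(x,0) = -2sin(2x) + 2sin(3x): A_2=-2, A_3=2. From u_τ(x,0) = 2sin(x), using u_τ(x,0) = Σ ω_n B_n sin(nx) with ω_n = 2n: B_1 = 2/2 = 1.
Hence u(x,τ) = sin(x)sin(2τ) - 2sin(2x)cos(4τ) + 2sin(3x)cos(6τ).
Transform back: ψ(x,τ) = exp(τ)u(x,τ).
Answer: ψ(x, τ) = exp(τ)sin(x)sin(2τ) - 2exp(τ)sin(2x)cos(4τ) + 2exp(τ)sin(3x)cos(6τ)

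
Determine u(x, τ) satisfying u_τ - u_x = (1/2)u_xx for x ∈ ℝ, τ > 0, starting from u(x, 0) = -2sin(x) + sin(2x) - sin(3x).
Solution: Change to a moving frame: let η = x + τ, σ = τ and write u(x,τ) = w(η,σ).
By the chain rule u_τ = w_σ + w_η, u_x = w_η, u_xx = w_ηη.
Then u_τ - u_x = w_σ: the advection term cancels and the PDE becomes the heat equation w_σ = (1/2)w_ηη on η ∈ ℝ.
Initial data: w(η,0) = u(η,0) = -2sin(η) + sin(2η) - sin(3η).
On η ∈ ℝ each mode satisfies (sin(nη))″ = -n² sin(nη), so exp(-n²σ/2) sin(nη) solves the heat equation; by superposition w(η,σ) = Σ c_n exp(-n²σ/2) sin(nη).
Reading off the coefficients: c_1=-2, c_2=1, c_3=-1, so w(η,σ) = exp(-2σ)sin(2η) - 2exp(-σ/2)sin(η) - exp(-9σ/2)sin(3η).
Substituting back η = x + τ, σ = τ: u(x,τ) = w(x + τ, τ).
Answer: u(x, τ) = exp(-2τ)sin(2x + 2τ) - 2exp(-τ/2)sin(x + τ) - exp(-9τ/2)sin(3x + 3τ)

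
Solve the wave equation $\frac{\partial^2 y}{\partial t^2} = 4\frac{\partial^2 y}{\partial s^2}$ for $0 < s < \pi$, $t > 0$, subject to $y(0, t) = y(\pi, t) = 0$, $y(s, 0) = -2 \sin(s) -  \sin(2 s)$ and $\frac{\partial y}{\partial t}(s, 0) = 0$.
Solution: Separating variables: $y = \sum [A_n \cos(\omega_n t) + B_n \sin(\omega_n t)] \sin(ns)$, $\omega_n = 2n$. From ICs: $A_1=-2, A_2=-1$.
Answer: $y(s, t) = -2 \sin(s) \cos(2 t) -  \sin(2 s) \cos(4 t)$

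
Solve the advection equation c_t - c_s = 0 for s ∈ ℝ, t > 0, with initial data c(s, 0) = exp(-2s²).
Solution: By method of characteristics (waves move left with speed 1):
Along characteristics s + t = const, c is constant, so c(s,t) = f(s + t) with f = c(·, 0).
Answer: c(s, t) = exp(-2(s + t)²)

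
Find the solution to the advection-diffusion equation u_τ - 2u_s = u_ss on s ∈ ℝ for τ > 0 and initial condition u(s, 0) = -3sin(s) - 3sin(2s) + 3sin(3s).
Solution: Moving frame: η = s + 2τ, σ = τ, u = w(η,σ), so u_τ = w_σ + 2w_η and u_ss = w_ηη.
Hence u_τ - 2u_s = w_σ and the PDE becomes the heat equation w_σ = w_ηη on η ∈ ℝ.
Initial data: w(η,0) = u(η,0) = -3sin(η) - 3sin(2η) + 3sin(3η). Each mode sin(nη) decays as exp(-n²σ) on ℝ, so w(η,σ) = Σ c_n exp(-n²σ) sin(nη) with c_1=-3, c_2=-3, c_3=3: w(η,σ) = -3exp(-σ)sin(η) - 3exp(-4σ)sin(2η) + 3exp(-9σ)sin(3η).
Substituting back: u(s,τ) = w(s + 2τ, τ).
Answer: u(s, τ) = -3exp(-τ)sin(s + 2τ) - 3exp(-4τ)sin(2s + 4τ) + 3exp(-9τ)sin(3s + 6τ)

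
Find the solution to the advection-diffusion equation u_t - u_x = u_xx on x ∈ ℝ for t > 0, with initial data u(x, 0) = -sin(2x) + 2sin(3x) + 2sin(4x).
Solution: Change to a moving frame: let η = x + t, σ = t and write u(x,t) = w(η,σ).
By the chain rule u_t = w_σ + w_η, u_x = w_η, u_xx = w_ηη.
Then u_t - u_x = w_σ: the advection term cancels and the PDE becomes the heat equation w_σ = w_ηη on η ∈ ℝ.
Initial data: w(η,0) = u(η,0) = -sin(2η) + 2sin(3η) + 2sin(4η).
On η ∈ ℝ each mode satisfies (sin(nη))″ = -n² sin(nη), so exp(-n²σ) sin(nη) solves the heat equation; by superposition w(η,σ) = Σ c_n exp(-n²σ) sin(nη).
Reading off the coefficients: c_2=-1, c_3=2, c_4=2, so w(η,σ) = -exp(-4σ)sin(2η) + 2exp(-9σ)sin(3η) + 2exp(-16σ)sin(4η).
Substituting back η = x + t, σ = t: u(x,t) = w(x + t, t).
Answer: u(x, t) = -exp(-4t)sin(2t + 2x) + 2exp(-9t)sin(3t + 3x) + 2exp(-16t)sin(4t + 4x)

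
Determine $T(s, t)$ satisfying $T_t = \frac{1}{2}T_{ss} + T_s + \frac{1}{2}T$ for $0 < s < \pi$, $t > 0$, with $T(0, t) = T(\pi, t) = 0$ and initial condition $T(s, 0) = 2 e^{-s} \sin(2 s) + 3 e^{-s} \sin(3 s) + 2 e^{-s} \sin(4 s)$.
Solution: Substitute $T = e^{-s}u$, i.e. $u = e^{s}T$.
By the product rule, $T_s = e^{-s}(u_s - u)$, $T_{ss} = e^{-s}(u_{ss} - 2u_s + u)$, $T_t = e^{-s}u_t$.
Substituting into the PDE and dividing by $e^{-s}$: $u_t = \frac{1}{2}(u_{ss} - 2u_s + u) + (u_s - u) + \frac{1}{2}u$.
The lower-order terms cancel, leaving the standard heat equation $u_t = \frac{1}{2}u_{ss}$.
Initial data for $u$: $u(s,0) = e^{s}T(s,0) = 2 \sin(2 s) + 3 \sin(3 s) + 2 \sin(4 s)$. The boundary conditions carry over: $u(0,t) = u(\pi,t) = 0$.
Solve for $u$:
  Using separation of variables $u = X(s)G(t)$:
  Eigenfunctions: $\sin(ns)$, $n = 1, 2, 3, \ldots$
  General solution: $u(s, t) = \sum c_n \sin(ns) e^{-n^2 t/2}$
  Matching $u(s,0) = 2 \sin(2 s) + 3 \sin(3 s) + 2 \sin(4 s)$ term by term: $c_2=2, c_3=3, c_4=2$.
Hence $u(s,t) = 2 e^{-2 t} \sin(2 s) + 2 e^{-8 t} \sin(4 s) + 3 e^{-9 t/2} \sin(3 s)$.
Transform back: $T(s,t) = e^{-s}u(s,t)$.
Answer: $T(s, t) = 2 e^{-s} e^{-2 t} \sin(2 s) + 2 e^{-s} e^{-8 t} \sin(4 s) + 3 e^{-s} e^{-9 t/2} \sin(3 s)$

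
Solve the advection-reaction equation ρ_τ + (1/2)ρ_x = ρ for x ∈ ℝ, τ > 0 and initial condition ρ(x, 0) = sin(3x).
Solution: Substitute ρ = exp(τ)u, i.e. u = exp(-τ)ρ.
By the product rule, ρ_τ = exp(τ)(u_τ + u), ρ_x = exp(τ)u_x.
Substituting into the PDE and dividing by exp(τ): u_τ + u + (1/2)u_x = u.
The lower-order terms cancel, leaving the standard advection equation u_τ + (1/2)u_x = 0.
Initial data for u: u(x,0) = ρ(x,0) = sin(3x).
Solve for u:
  By method of characteristics (waves move right with speed 1/2):
  Along characteristics x - (1/2)τ = const, u is constant, so u(x,τ) = f(x - (1/2)τ) with f = u(·, 0).
Hence u(x,τ) = sin(3x - 3τ/2).
Transform back: ρ(x,τ) = exp(τ)u(x,τ).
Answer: ρ(x, τ) = exp(τ)sin(3x - 3τ/2)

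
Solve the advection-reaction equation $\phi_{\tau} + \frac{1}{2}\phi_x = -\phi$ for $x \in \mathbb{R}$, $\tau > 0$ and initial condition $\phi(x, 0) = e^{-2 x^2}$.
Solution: Substitute $\phi = e^{-\tau}u$.
Then $\phi_{\tau} = e^{-\tau}(u_{\tau} - u)$, $\phi_x = e^{-\tau}u_x$; substituting and dividing by $e^{-\tau}$, the lower-order terms cancel: $u_{\tau} + \frac{1}{2}u_x = 0$ (standard advection equation).
Data for $u$: $u(x,0) = \phi(x,0) = e^{-2 x^2}$.
By characteristics ($dx/d\tau = 1/2$), $u(x,\tau) = f(x - \frac{1}{2}\tau)$ with $f = u( \cdot , 0)$.
So $u(x,\tau) = e^{-2 (x - \tau/2)^2}$, and $\phi(x,\tau) = e^{-\tau}u(x,\tau)$.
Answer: $\phi(x, \tau) = e^{-\tau} e^{-2 (-\tau/2 + x)^2}$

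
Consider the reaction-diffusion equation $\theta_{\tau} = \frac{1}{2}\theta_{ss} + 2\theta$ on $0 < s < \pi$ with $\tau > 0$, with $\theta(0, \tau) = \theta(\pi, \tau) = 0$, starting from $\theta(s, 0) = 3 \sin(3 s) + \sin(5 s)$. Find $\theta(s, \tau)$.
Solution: Substitute $\theta = e^{2\tau}u$.
Then $\theta_{\tau} = e^{2\tau}(u_{\tau} + 2u)$, $\theta_{ss} = e^{2\tau}u_{ss}$; substituting and dividing by $e^{2\tau}$, the lower-order terms cancel: $u_{\tau} = \frac{1}{2}u_{ss}$ (standard heat equation).
Data for $u$: $u(s,0) = \theta(s,0) = 3 \sin(3 s) + \sin(5 s)$. The boundary conditions carry over: $u(0,\tau) = u(\pi,\tau) = 0$.
Separating variables: $u = \sum c_n e^{-n^2\tau/2} \sin(ns)$. From $u(s,0) = 3 \sin(3 s) + \sin(5 s)$: $c_3=3, c_5=1$.
So $u(s,\tau) = 3 e^{-9 \tau/2} \sin(3 s) + e^{-25 \tau/2} \sin(5 s)$, and $\theta(s,\tau) = e^{2\tau}u(s,\tau)$.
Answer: $\theta(s, \tau) = 3 e^{-5 \tau/2} \sin(3 s) + e^{-21 \tau/2} \sin(5 s)$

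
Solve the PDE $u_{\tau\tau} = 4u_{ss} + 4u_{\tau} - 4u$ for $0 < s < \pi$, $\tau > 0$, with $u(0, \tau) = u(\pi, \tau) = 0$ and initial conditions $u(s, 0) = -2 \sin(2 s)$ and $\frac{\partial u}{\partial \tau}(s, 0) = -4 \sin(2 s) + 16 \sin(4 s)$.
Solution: Substitute $u = e^{2\tau}w$, i.e. $w = e^{-2\tau}u$.
By the product rule, $u_{\tau} = e^{2\tau}(w_{\tau} + 2w)$, $u_{\tau\tau} = e^{2\tau}(w_{\tau\tau} + 4w_{\tau} + 4w)$, $u_{ss} = e^{2\tau}w_{ss}$.
Substituting into the PDE and dividing by $e^{2\tau}$: $w_{\tau\tau} + 4w_{\tau} + 4w = 4w_{ss} + 4(w_{\tau} + 2w) - 4w$.
The lower-order terms cancel, leaving the standard wave equation $w_{\tau\tau} = 4w_{ss}$.
Initial data for $w$: $w(s,0) = u(s,0) = -2 \sin(2 s)$; $w_{\tau}(s,0) = u_{\tau}(s,0) - 2u(s,0) = 16 \sin(4 s)$. The boundary conditions carry over: $w(0,\tau) = w(\pi,\tau) = 0$.
Solve for $w$:
  Using separation of variables $w = X(s)T(\tau)$:
  Eigenfunctions: $\sin(ns)$, $n = 1, 2, 3, \ldots$
  General solution: $w(s, \tau) = \sum [A_n \cos(2n \tau) + B_n \sin(2n \tau)] \sin(ns)$
  From $w(s,0) = -2 \sin(2 s)$: $A_2=-2$. From $w_{\tau}(s,0) = 16 \sin(4 s)$, using $w_{\tau}(s,0) = \sum \omega_n B_n \sin(ns)$ with $\omega_n = 2n$: $B_4 = 16/8 = 2$.
Hence $w(s,\tau) = -2 \sin(2 s) \cos(4 \tau) + 2 \sin(4 s) \sin(8 \tau)$.
Transform back: $u(s,\tau) = e^{2\tau}w(s,\tau)$.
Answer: $u(s, \tau) = 2 e^{2 \tau} \sin(8 \tau) \sin(4 s) - 2 e^{2 \tau} \sin(2 s) \cos(4 \tau)$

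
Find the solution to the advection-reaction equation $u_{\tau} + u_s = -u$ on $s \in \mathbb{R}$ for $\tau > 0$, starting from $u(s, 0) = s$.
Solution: Substitute $u = e^{-\tau}w$, i.e. $w = e^{\tau}u$.
By the product rule, $u_{\tau} = e^{-\tau}(w_{\tau} - w)$, $u_s = e^{-\tau}w_s$.
Substituting into the PDE and dividing by $e^{-\tau}$: $w_{\tau} - w + w_s = -w$.
The lower-order terms cancel, leaving the standard advection equation $w_{\tau} + w_s = 0$.
Initial data for $w$: $w(s,0) = u(s,0) = s$.
Solve for $w$:
  By method of characteristics (waves move right with speed 1):
  Along characteristics $s - \tau =$ const, $w$ is constant, so $w(s,\tau) = f(s - \tau)$ with $f = w( \cdot , 0)$.
Hence $w(s,\tau) = s - \tau$.
Transform back: $u(s,\tau) = e^{-\tau}w(s,\tau)$.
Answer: $u(s, \tau) = - \tau e^{-\tau} + s e^{-\tau}$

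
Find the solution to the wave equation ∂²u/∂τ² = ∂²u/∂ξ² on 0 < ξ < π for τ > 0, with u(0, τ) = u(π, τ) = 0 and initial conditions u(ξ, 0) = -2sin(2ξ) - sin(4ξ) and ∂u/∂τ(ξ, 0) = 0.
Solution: Separating variables: u = Σ [A_n cos(ω_n τ) + B_n sin(ω_n τ)] sin(nξ), ω_n = n. From ICs: A_2=-2, A_4=-1.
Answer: u(ξ, τ) = -2sin(2ξ)cos(2τ) - sin(4ξ)cos(4τ)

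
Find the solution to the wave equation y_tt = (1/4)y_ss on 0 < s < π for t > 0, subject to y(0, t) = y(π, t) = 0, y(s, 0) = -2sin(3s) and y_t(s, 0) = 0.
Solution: Using separation of variables y = X(s)T(t):
Eigenfunctions: sin(ns), n = 1, 2, 3, ...
General solution: y(s, t) = Σ [A_n cos(n t/2) + B_n sin(n t/2)] sin(ns)
From y(s,0) = -2sin(3s): A_3=-2. From y_t(s,0) = 0: all B_n = 0.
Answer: y(s, t) = -2sin(3s)cos(3t/2)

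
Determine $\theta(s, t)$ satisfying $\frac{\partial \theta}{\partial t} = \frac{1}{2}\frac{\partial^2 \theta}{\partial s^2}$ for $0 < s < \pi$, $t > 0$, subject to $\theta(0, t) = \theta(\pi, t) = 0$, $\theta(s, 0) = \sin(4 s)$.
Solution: Separating variables: $\theta = \sum c_n e^{-n^2t/2} \sin(ns)$. From $\theta(s,0) = \sin(4 s)$: $c_4=1$.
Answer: $\theta(s, t) = e^{-8 t} \sin(4 s)$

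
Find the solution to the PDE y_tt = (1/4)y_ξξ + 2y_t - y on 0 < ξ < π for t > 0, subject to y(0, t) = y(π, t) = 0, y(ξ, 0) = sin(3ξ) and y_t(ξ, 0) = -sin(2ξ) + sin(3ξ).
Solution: Substitute y = exp(t)u, i.e. u = exp(-t)y.
By the product rule, y_t = exp(t)(u_t + u), y_tt = exp(t)(u_tt + 2u_t + u), y_ξξ = exp(t)u_ξξ.
Substituting into the PDE and dividing by exp(t): u_tt + 2u_t + u = (1/4)u_ξξ + 2(u_t + u) - u.
The lower-order terms cancel, leaving the standard wave equation u_tt = (1/4)u_ξξ.
Initial data for u: u(ξ,0) = y(ξ,0) = sin(3ξ); u_t(ξ,0) = y_t(ξ,0) - y(ξ,0) = -sin(2ξ). The boundary conditions carry over: u(0,t) = u(π,t) = 0.
Solve for u:
  Using separation of variables u = X(ξ)T(t):
  Eigenfunctions: sin(nξ), n = 1, 2, 3, ...
  General solution: u(ξ, t) = Σ [A_n cos(n t/2) + B_n sin(n t/2)] sin(nξ)
  From u(ξ,0) = sin(3ξ): A_3=1. From u_t(ξ,0) = -sin(2ξ), using u_t(ξ,0) = Σ ω_n B_n sin(nξ) with ω_n = n/2: B_2 = (-1)/1 = -1.
Hence u(ξ,t) = -sin(t)sin(2ξ) + sin(3ξ)cos(3t/2).
Transform back: y(ξ,t) = exp(t)u(ξ,t).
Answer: y(ξ, t) = -exp(t)sin(t)sin(2ξ) + exp(t)sin(3ξ)cos(3t/2)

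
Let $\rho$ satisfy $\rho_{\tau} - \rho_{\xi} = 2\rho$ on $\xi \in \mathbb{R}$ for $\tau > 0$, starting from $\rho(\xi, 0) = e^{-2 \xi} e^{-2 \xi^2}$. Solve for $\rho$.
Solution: Substitute $\rho = e^{-2\xi}u$, i.e. $u = e^{2\xi}\rho$.
By the product rule, $\rho_{\xi} = e^{-2\xi}(u_{\xi} - 2u)$, $\rho_{\tau} = e^{-2\xi}u_{\tau}$.
Substituting into the PDE and dividing by $e^{-2\xi}$: $u_{\tau} - (u_{\xi} - 2u) = 2u$.
The lower-order terms cancel, leaving the standard advection equation $u_{\tau} - u_{\xi} = 0$.
Initial data for $u$: $u(\xi,0) = e^{2\xi}\rho(\xi,0) = e^{-2 \xi^2}$.
Solve for $u$:
  By method of characteristics (waves move left with speed 1):
  Along characteristics $\xi + \tau =$ const, $u$ is constant, so $u(\xi,\tau) = f(\xi + \tau)$ with $f = u( \cdot , 0)$.
Hence $u(\xi,\tau) = e^{-2 (\xi + \tau)^2}$.
Transform back: $\rho(\xi,\tau) = e^{-2\xi}u(\xi,\tau)$.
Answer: $\rho(\xi, \tau) = e^{-2 \xi} e^{-2 (\tau + \xi)^2}$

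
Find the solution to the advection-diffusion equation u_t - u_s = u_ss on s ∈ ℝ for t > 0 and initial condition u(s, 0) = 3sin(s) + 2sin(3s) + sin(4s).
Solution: Moving frame: η = s + t, σ = t, u = w(η,σ), so u_t = w_σ + w_η and u_ss = w_ηη.
Hence u_t - u_s = w_σ and the PDE becomes the heat equation w_σ = w_ηη on η ∈ ℝ.
Initial data: w(η,0) = u(η,0) = 3sin(η) + 2sin(3η) + sin(4η). Each mode sin(nη) decays as exp(-n²σ) on ℝ, so w(η,σ) = Σ c_n exp(-n²σ) sin(nη) with c_1=3, c_3=2, c_4=1: w(η,σ) = 3exp(-σ)sin(η) + 2exp(-9σ)sin(3η) + exp(-16σ)sin(4η).
Substituting back: u(s,t) = w(s + t, t).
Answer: u(s, t) = 3exp(-t)sin(s + t) + 2exp(-9t)sin(3s + 3t) + exp(-16t)sin(4s + 4t)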